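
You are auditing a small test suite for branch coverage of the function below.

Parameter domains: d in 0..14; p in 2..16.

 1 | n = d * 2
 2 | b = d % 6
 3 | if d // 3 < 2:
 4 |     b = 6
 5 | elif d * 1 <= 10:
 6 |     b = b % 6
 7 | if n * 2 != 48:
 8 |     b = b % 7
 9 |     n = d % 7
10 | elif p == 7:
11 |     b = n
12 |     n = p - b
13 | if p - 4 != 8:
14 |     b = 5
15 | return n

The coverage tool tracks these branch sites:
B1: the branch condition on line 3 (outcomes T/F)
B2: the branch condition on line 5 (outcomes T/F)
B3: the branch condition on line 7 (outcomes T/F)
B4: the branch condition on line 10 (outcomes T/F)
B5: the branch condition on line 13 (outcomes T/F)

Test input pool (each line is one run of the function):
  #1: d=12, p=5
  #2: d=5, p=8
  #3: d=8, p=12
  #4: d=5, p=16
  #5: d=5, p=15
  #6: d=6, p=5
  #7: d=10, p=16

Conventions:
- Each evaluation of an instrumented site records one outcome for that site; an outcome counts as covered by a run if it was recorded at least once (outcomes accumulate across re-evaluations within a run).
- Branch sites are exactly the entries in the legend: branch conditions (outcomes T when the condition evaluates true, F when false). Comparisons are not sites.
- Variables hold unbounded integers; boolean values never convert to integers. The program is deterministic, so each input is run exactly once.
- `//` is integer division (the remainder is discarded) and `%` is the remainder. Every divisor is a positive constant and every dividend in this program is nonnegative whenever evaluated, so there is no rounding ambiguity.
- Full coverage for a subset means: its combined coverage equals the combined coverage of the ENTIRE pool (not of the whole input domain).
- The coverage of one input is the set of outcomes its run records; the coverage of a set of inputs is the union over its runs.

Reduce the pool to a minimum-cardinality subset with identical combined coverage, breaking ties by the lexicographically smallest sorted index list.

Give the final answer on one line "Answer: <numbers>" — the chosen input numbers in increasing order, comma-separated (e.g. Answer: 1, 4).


test 1 (d=12, p=5) fires B1->F, B2->F, B3->F, B4->F, B5->T; hits B1=F, B2=F, B3=F, B4=F, B5=T
test 2 (d=5, p=8) fires B1->T, B3->T, B5->T; hits B1=T, B3=T, B5=T
test 3 (d=8, p=12) fires B1->F, B2->T, B3->T, B5->F; hits B1=F, B2=T, B3=T, B5=F
test 4 (d=5, p=16) fires B1->T, B3->T, B5->T; hits B1=T, B3=T, B5=T
test 5 (d=5, p=15) fires B1->T, B3->T, B5->T; hits B1=T, B3=T, B5=T
test 6 (d=6, p=5) fires B1->F, B2->T, B3->T, B5->T; hits B1=F, B2=T, B3=T, B5=T
test 7 (d=10, p=16) fires B1->F, B2->T, B3->T, B5->T; hits B1=F, B2=T, B3=T, B5=T
pool-wide coverage (9 outcomes): B1=T, B1=F, B2=T, B2=F, B3=T, B3=F, B4=F, B5=T, B5=F
no size-1 subset reaches all 9 outcomes (best union: 5/9)
no size-2 subset reaches all 9 outcomes (best union: 8/9)
the canonical winner is {1, 2, 3}: size 3, full 9-outcome coverage, earliest index list among size-3 covers
Answer: 1, 2, 3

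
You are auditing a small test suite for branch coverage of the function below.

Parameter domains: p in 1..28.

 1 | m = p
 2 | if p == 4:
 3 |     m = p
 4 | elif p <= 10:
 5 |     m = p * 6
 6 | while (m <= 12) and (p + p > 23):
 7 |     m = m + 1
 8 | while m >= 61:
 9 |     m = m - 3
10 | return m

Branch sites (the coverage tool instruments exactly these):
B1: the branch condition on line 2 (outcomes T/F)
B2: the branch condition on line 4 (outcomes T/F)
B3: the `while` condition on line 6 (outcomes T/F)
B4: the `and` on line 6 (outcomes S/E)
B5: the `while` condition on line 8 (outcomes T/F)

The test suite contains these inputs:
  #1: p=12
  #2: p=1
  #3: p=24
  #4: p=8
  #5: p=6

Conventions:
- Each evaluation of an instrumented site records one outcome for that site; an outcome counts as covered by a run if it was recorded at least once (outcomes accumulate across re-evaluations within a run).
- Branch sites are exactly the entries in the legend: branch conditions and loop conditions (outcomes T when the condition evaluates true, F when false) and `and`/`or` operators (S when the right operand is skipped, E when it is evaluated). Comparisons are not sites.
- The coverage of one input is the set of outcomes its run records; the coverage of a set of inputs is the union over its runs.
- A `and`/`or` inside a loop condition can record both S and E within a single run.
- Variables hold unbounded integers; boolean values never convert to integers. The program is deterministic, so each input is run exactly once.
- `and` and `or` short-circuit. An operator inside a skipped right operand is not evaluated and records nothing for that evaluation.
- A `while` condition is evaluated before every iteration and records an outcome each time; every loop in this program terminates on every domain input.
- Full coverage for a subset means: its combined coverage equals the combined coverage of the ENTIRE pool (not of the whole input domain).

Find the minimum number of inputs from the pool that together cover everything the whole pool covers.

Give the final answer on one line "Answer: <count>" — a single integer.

input #1 (p=12): events B1->F, B2->F, B4->E, B3->T, B4->S, B3->F, B5->F; covers B1=F, B2=F, B3=T, B3=F, B4=S, B4=E, B5=F
input #2 (p=1): events B1->F, B2->T, B4->E, B3->F, B5->F; covers B1=F, B2=T, B3=F, B4=E, B5=F
input #3 (p=24): events B1->F, B2->F, B4->S, B3->F, B5->F; covers B1=F, B2=F, B3=F, B4=S, B5=F
input #4 (p=8): events B1->F, B2->T, B4->S, B3->F, B5->F; covers B1=F, B2=T, B3=F, B4=S, B5=F
input #5 (p=6): events B1->F, B2->T, B4->S, B3->F, B5->F; covers B1=F, B2=T, B3=F, B4=S, B5=F
the full pool covers 8 outcomes: B1=F, B2=T, B2=F, B3=T, B3=F, B4=S, B4=E, B5=F
checked all size-1 subsets: none covers 8 outcomes (max 7/8)
at size 2, {1, 2} reaches all 8 outcomes; every lexicographically earlier size-2 subset fails

Answer: 2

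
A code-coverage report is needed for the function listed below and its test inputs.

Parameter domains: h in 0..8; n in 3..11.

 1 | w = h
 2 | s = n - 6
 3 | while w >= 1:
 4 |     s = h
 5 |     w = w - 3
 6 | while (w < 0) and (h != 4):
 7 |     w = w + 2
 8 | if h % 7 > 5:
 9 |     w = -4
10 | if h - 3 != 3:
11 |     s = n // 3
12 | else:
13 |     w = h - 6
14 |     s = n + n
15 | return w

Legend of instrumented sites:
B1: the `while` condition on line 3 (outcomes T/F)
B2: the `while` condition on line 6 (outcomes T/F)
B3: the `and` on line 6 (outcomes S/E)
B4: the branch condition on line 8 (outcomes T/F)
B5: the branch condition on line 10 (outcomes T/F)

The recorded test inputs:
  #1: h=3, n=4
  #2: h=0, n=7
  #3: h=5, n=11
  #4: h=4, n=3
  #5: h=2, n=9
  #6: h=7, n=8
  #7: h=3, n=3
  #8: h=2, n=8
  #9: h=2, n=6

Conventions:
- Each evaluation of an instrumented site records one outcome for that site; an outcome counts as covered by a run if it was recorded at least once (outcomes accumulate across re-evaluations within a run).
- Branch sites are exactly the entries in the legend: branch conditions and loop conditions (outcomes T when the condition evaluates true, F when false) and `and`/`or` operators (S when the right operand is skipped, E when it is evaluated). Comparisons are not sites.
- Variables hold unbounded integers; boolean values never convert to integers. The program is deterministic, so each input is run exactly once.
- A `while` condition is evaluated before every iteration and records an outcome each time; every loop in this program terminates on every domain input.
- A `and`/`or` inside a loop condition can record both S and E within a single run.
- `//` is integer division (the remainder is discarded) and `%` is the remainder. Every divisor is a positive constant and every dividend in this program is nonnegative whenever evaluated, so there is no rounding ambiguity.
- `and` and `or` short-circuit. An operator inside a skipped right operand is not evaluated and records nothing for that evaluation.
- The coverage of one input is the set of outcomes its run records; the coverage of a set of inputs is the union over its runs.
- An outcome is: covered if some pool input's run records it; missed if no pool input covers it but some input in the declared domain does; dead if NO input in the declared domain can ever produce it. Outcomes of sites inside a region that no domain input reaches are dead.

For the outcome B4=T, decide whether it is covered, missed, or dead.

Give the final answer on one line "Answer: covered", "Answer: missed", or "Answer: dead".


no pool input records B4=T
but domain input (h=6, n=3) does record it -> reachable, so missed
Answer: missed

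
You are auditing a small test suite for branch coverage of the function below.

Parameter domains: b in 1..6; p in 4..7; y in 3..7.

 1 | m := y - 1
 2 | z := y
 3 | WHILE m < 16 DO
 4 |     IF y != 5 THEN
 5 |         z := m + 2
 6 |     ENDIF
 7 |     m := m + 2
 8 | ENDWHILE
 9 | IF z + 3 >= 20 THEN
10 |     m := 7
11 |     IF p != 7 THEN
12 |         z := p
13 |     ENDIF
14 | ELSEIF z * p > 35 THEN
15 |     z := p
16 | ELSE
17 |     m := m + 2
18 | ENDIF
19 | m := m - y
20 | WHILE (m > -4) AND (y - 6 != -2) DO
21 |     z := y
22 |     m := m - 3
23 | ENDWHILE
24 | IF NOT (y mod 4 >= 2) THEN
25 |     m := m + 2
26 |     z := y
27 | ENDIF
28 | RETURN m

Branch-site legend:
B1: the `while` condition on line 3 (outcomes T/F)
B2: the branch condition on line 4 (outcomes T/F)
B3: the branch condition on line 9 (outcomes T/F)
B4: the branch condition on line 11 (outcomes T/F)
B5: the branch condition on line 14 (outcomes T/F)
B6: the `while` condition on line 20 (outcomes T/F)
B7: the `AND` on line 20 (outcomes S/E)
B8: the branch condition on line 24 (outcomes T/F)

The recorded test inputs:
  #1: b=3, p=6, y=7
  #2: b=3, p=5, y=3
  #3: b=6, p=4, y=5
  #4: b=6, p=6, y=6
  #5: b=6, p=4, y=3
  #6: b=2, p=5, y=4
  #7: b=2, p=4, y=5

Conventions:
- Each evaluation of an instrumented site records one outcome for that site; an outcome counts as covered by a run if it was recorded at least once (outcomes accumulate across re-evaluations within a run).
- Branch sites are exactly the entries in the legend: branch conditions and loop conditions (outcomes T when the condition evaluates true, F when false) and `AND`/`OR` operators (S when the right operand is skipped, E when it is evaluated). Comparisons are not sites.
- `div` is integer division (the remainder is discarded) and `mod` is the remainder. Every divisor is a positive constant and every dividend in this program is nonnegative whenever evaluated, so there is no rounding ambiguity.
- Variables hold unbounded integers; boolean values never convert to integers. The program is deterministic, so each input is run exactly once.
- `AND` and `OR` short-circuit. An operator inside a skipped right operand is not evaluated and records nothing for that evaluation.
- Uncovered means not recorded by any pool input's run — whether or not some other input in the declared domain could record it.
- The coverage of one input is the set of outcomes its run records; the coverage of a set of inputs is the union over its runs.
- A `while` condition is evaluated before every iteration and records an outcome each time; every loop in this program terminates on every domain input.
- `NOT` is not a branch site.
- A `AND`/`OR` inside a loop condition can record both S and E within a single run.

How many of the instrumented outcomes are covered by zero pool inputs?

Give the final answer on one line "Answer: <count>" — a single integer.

#1 (b=3, p=6, y=7) -> B1->T, B2->T, B1->T, B2->T, B1->T, B2->T, B1->T, B2->T, B1->T, B2->T, B1->F, B3->F, B5->T, B7->E, ...; covered: B1=T, B1=F, B2=T, B3=F, B5=T, B6=T, B6=F, B7=S, B7=E, B8=F
#2 (b=3, p=5, y=3) -> B1->T, B2->T, B1->T, B2->T, B1->T, B2->T, B1->T, B2->T, B1->T, B2->T, B1->T, B2->T, B1->T, B2->T, ...; covered: B1=T, B1=F, B2=T, B3=F, B5=T, B6=T, B6=F, B7=S, B7=E, B8=F
#3 (b=6, p=4, y=5) -> B1->T, B2->F, B1->T, B2->F, B1->T, B2->F, B1->T, B2->F, B1->T, B2->F, B1->T, B2->F, B1->F, B3->F, ...; covered: B1=T, B1=F, B2=F, B3=F, B5=F, B6=T, B6=F, B7=S, B7=E, B8=T
#4 (b=6, p=6, y=6) -> B1->T, B2->T, B1->T, B2->T, B1->T, B2->T, B1->T, B2->T, B1->T, B2->T, B1->T, B2->T, B1->F, B3->T, ...; covered: B1=T, B1=F, B2=T, B3=T, B4=T, B6=T, B6=F, B7=S, B7=E, B8=F
#5 (b=6, p=4, y=3) -> B1->T, B2->T, B1->T, B2->T, B1->T, B2->T, B1->T, B2->T, B1->T, B2->T, B1->T, B2->T, B1->T, B2->T, ...; covered: B1=T, B1=F, B2=T, B3=F, B5=T, B6=T, B6=F, B7=S, B7=E, B8=F
#6 (b=2, p=5, y=4) -> B1->T, B2->T, B1->T, B2->T, B1->T, B2->T, B1->T, B2->T, B1->T, B2->T, B1->T, B2->T, B1->T, B2->T, ...; covered: B1=T, B1=F, B2=T, B3=T, B4=T, B6=F, B7=E, B8=T
#7 (b=2, p=4, y=5) -> B1->T, B2->F, B1->T, B2->F, B1->T, B2->F, B1->T, B2->F, B1->T, B2->F, B1->T, B2->F, B1->F, B3->F, ...; covered: B1=T, B1=F, B2=F, B3=F, B5=F, B6=T, B6=F, B7=S, B7=E, B8=T
union over the pool: B1=T, B1=F, B2=T, B2=F, B3=T, B3=F, B4=T, B5=T, B5=F, B6=T, B6=F, B7=S, B7=E, B8=T, B8=F
uncovered (1 of 16): B4=F

Answer: 1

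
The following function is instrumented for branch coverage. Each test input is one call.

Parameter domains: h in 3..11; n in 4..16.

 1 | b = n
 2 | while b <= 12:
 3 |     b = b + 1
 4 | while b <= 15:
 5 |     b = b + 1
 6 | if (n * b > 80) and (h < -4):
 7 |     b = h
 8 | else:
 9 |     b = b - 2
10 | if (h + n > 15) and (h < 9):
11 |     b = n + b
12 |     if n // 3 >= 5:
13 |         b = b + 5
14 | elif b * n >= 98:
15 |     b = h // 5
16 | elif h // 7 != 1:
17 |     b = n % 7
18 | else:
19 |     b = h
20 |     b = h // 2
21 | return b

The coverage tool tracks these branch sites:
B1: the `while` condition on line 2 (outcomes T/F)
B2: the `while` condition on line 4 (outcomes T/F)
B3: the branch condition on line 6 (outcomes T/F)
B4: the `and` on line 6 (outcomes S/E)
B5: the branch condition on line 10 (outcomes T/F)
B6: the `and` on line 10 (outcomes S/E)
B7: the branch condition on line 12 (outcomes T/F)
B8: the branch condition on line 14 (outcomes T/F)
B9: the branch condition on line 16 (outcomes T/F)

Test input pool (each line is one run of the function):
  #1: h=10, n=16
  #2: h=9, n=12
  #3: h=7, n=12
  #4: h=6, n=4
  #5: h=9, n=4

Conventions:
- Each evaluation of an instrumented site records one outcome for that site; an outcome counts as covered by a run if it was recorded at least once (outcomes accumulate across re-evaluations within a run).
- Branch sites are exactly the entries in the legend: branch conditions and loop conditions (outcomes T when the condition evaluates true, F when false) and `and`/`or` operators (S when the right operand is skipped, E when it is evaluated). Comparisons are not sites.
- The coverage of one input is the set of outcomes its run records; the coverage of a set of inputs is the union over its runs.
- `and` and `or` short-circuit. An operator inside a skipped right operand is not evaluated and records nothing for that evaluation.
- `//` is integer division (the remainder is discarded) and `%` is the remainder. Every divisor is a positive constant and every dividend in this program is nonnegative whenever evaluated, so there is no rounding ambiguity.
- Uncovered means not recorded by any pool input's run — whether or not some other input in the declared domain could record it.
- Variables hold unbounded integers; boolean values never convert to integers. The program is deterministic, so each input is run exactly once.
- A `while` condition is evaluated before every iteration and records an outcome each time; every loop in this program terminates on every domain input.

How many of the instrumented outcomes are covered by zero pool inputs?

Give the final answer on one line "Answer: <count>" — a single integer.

input #1, h=10, n=16: events B1->F, B2->F, B4->E, B3->F, B6->E, B5->F, B8->T; outcomes B1=F, B2=F, B3=F, B4=E, B5=F, B6=E, B8=T
input #2, h=9, n=12: events B1->T, B1->F, B2->T, B2->T, B2->T, B2->F, B4->E, B3->F, B6->E, B5->F, B8->T; outcomes B1=T, B1=F, B2=T, B2=F, B3=F, B4=E, B5=F, B6=E, B8=T
input #3, h=7, n=12: events B1->T, B1->F, B2->T, B2->T, B2->T, B2->F, B4->E, B3->F, B6->E, B5->T, B7->F; outcomes B1=T, B1=F, B2=T, B2=F, B3=F, B4=E, B5=T, B6=E, B7=F
input #4, h=6, n=4: events B1->T, B1->T, B1->T, B1->T, B1->T, B1->T, B1->T, B1->T, B1->T, B1->F, B2->T, B2->T, B2->T, B2->F, ...; outcomes B1=T, B1=F, B2=T, B2=F, B3=F, B4=S, B5=F, B6=S, B8=F, B9=T
input #5, h=9, n=4: events B1->T, B1->T, B1->T, B1->T, B1->T, B1->T, B1->T, B1->T, B1->T, B1->F, B2->T, B2->T, B2->T, B2->F, ...; outcomes B1=T, B1=F, B2=T, B2=F, B3=F, B4=S, B5=F, B6=S, B8=F, B9=F
union over the pool: B1=T, B1=F, B2=T, B2=F, B3=F, B4=S, B4=E, B5=T, B5=F, B6=S, B6=E, B7=F, B8=T, B8=F, B9=T, B9=F
uncovered (2 of 18): B3=T, B7=T

Answer: 2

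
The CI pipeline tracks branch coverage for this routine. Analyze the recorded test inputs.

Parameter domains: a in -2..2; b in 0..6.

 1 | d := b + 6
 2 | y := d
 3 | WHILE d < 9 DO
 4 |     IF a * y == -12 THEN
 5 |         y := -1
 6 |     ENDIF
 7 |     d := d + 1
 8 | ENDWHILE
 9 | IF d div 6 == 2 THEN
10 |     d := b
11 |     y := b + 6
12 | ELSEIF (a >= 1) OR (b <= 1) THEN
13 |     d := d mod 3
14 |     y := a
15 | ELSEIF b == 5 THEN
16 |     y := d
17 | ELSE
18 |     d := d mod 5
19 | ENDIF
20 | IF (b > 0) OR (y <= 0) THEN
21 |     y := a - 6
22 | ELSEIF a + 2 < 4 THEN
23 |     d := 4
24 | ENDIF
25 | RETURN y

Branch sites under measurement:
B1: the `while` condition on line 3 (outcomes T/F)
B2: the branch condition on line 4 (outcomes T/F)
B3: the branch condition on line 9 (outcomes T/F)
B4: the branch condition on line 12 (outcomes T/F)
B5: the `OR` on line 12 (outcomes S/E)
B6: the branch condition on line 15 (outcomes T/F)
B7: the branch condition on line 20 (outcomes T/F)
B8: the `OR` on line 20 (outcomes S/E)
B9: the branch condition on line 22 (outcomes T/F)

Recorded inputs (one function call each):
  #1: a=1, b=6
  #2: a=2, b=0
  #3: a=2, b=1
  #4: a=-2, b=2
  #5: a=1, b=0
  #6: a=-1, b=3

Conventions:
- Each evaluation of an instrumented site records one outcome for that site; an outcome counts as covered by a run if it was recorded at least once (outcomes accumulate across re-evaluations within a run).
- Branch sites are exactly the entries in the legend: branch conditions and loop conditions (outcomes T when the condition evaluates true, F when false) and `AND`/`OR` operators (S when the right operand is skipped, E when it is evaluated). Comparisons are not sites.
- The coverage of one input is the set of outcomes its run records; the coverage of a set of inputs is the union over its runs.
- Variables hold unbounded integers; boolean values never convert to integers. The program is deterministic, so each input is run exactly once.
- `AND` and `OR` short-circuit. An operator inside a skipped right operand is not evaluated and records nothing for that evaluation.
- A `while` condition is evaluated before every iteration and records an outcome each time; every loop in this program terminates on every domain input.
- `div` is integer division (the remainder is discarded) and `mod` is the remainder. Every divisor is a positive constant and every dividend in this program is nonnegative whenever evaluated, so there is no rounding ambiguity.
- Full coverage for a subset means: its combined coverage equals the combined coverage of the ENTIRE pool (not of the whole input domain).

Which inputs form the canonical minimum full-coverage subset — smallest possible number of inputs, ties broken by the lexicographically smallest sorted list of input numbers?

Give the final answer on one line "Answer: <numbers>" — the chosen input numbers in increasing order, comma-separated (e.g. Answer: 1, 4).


#1 (a=1, b=6) -> covered: B1=F, B3=T, B7=T, B8=S
#2 (a=2, b=0) -> covered: B1=T, B1=F, B2=F, B3=F, B4=T, B5=S, B7=F, B8=E, B9=F
#3 (a=2, b=1) -> covered: B1=T, B1=F, B2=F, B3=F, B4=T, B5=S, B7=T, B8=S
#4 (a=-2, b=2) -> covered: B1=T, B1=F, B2=F, B3=F, B4=F, B5=E, B6=F, B7=T, B8=S
#5 (a=1, b=0) -> covered: B1=T, B1=F, B2=F, B3=F, B4=T, B5=S, B7=F, B8=E, B9=T
#6 (a=-1, b=3) -> covered: B1=F, B3=F, B4=F, B5=E, B6=F, B7=T, B8=S
union over all inputs: B1=T, B1=F, B2=F, B3=T, B3=F, B4=T, B4=F, B5=S, B5=E, B6=F, B7=T, B7=F, B8=S, B8=E, B9=T, B9=F (16 outcomes)
size 1 is not enough: best union over all size-1 subsets is 9/16
size 2 is not enough: best union over all size-2 subsets is 14/16
size 3 is not enough: best union over all size-3 subsets is 15/16
size 4: inputs {1, 2, 4, 5} cover all 16 outcomes, and no lexicographically smaller subset of this size does
Answer: 1, 2, 4, 5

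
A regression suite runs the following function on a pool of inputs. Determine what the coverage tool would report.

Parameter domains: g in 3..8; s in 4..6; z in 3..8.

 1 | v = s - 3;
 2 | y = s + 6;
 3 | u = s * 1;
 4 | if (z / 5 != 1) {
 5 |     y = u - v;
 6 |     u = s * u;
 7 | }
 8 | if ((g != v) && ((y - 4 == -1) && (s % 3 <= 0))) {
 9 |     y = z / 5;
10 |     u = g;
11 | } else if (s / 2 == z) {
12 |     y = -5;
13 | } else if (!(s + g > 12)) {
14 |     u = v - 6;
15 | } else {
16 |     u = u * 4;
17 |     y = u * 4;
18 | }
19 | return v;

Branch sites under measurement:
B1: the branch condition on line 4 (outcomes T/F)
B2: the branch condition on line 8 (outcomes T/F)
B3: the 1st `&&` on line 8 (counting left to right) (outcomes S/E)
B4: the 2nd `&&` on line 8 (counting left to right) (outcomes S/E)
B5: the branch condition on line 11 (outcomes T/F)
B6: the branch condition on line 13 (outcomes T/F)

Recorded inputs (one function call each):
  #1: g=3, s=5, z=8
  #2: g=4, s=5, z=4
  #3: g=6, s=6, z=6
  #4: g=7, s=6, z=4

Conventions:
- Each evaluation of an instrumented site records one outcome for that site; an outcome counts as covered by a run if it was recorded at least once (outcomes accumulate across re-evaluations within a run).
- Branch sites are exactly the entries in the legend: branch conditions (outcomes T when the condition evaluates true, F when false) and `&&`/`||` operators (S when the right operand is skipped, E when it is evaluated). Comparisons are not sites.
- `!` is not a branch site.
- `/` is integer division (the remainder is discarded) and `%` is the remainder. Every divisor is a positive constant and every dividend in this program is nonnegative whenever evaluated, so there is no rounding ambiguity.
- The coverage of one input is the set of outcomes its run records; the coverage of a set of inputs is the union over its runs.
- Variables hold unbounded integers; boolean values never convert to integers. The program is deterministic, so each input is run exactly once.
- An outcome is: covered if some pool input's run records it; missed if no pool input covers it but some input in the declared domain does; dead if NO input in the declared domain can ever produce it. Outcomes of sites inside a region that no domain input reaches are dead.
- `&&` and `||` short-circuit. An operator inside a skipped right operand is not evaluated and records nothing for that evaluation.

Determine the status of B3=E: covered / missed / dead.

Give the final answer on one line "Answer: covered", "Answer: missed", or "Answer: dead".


B3=E is recorded by pool input(s) 1, 2, 3, 4 -> covered
Answer: covered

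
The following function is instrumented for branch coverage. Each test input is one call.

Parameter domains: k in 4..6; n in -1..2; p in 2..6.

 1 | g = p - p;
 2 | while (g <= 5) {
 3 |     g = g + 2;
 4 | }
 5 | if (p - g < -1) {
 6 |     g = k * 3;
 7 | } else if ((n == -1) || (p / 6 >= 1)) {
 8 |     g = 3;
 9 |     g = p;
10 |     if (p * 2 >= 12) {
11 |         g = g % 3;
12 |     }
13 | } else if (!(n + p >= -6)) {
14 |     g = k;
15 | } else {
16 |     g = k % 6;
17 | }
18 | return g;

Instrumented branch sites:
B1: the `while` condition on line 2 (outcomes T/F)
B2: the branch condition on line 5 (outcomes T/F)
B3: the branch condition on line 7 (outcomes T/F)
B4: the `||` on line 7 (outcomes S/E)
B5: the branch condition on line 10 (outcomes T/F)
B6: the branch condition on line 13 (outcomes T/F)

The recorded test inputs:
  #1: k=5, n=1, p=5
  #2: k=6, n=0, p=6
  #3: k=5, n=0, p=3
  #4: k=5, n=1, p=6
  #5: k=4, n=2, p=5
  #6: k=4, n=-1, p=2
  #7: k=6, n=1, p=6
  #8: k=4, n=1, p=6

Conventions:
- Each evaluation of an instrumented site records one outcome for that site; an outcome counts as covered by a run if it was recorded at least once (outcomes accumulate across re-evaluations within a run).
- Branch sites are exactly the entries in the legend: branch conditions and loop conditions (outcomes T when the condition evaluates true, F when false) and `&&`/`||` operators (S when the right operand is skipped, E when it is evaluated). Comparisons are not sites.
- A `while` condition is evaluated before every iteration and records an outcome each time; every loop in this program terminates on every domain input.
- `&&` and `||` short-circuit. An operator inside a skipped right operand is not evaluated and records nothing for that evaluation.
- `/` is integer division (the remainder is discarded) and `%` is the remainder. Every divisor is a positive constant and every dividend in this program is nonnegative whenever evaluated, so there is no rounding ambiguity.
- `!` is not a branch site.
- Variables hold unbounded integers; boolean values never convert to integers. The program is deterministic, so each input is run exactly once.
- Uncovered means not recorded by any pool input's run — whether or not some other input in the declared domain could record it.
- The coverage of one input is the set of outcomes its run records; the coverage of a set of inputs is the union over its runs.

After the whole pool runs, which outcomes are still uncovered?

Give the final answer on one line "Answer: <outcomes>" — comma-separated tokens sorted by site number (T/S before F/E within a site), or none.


input #1 (k=5, n=1, p=5): events B1->T, B1->T, B1->T, B1->F, B2->F, B4->E, B3->F, B6->F; covers B1=T, B1=F, B2=F, B3=F, B4=E, B6=F
input #2 (k=6, n=0, p=6): events B1->T, B1->T, B1->T, B1->F, B2->F, B4->E, B3->T, B5->T; covers B1=T, B1=F, B2=F, B3=T, B4=E, B5=T
input #3 (k=5, n=0, p=3): events B1->T, B1->T, B1->T, B1->F, B2->T; covers B1=T, B1=F, B2=T
input #4 (k=5, n=1, p=6): events B1->T, B1->T, B1->T, B1->F, B2->F, B4->E, B3->T, B5->T; covers B1=T, B1=F, B2=F, B3=T, B4=E, B5=T
input #5 (k=4, n=2, p=5): events B1->T, B1->T, B1->T, B1->F, B2->F, B4->E, B3->F, B6->F; covers B1=T, B1=F, B2=F, B3=F, B4=E, B6=F
input #6 (k=4, n=-1, p=2): events B1->T, B1->T, B1->T, B1->F, B2->T; covers B1=T, B1=F, B2=T
input #7 (k=6, n=1, p=6): events B1->T, B1->T, B1->T, B1->F, B2->F, B4->E, B3->T, B5->T; covers B1=T, B1=F, B2=F, B3=T, B4=E, B5=T
input #8 (k=4, n=1, p=6): events B1->T, B1->T, B1->T, B1->F, B2->F, B4->E, B3->T, B5->T; covers B1=T, B1=F, B2=F, B3=T, B4=E, B5=T
union over the pool: B1=T, B1=F, B2=T, B2=F, B3=T, B3=F, B4=E, B5=T, B6=F
uncovered (3 of 12): B4=S, B5=F, B6=T
Answer: B4=S, B5=F, B6=T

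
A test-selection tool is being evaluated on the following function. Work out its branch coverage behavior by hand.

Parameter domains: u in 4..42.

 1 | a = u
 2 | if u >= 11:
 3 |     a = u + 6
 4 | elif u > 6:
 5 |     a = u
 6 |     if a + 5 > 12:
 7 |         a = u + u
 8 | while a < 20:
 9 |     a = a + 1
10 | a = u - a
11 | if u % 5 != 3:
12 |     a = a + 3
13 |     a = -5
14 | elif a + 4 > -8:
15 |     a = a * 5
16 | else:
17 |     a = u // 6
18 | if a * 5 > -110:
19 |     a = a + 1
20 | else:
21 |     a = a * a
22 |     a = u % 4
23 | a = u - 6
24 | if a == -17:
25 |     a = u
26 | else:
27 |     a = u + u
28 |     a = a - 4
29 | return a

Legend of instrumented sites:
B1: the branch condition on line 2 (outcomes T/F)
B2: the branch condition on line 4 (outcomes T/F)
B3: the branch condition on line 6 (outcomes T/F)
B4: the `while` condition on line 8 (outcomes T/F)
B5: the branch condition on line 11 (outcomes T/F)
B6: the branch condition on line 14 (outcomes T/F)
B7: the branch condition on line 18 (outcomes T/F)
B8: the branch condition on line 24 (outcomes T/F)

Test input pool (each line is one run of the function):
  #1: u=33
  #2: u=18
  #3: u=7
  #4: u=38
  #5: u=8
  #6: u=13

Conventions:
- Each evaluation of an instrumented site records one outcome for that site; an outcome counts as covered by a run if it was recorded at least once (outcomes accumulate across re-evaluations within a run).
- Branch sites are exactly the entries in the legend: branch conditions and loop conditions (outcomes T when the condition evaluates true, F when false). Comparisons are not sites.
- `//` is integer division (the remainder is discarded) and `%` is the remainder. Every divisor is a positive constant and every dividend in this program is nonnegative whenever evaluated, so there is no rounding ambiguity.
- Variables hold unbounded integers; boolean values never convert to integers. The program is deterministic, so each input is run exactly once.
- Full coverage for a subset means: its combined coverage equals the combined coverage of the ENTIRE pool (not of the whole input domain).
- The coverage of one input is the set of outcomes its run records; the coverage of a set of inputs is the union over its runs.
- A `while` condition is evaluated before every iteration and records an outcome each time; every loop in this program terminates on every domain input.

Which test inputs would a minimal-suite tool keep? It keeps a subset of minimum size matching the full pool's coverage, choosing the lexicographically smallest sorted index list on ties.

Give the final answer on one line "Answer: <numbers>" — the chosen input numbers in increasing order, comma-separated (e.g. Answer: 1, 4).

#1 (u=33) -> covered: B1=T, B4=F, B5=F, B6=T, B7=F, B8=F
#2 (u=18) -> covered: B1=T, B4=F, B5=F, B6=T, B7=F, B8=F
#3 (u=7) -> covered: B1=F, B2=T, B3=F, B4=T, B4=F, B5=T, B7=T, B8=F
#4 (u=38) -> covered: B1=T, B4=F, B5=F, B6=T, B7=F, B8=F
#5 (u=8) -> covered: B1=F, B2=T, B3=T, B4=T, B4=F, B5=F, B6=F, B7=T, B8=F
#6 (u=13) -> covered: B1=T, B4=T, B4=F, B5=F, B6=T, B7=F, B8=F
union over all inputs: B1=T, B1=F, B2=T, B3=T, B3=F, B4=T, B4=F, B5=T, B5=F, B6=T, B6=F, B7=T, B7=F, B8=F (14 outcomes)
every size-1 subset falls short of the 14 outcomes (best: 9/14)
every size-2 subset falls short of the 14 outcomes (best: 12/14)
at size 3, {1, 3, 5} reaches all 14 outcomes; every lexicographically earlier size-3 subset fails

Answer: 1, 3, 5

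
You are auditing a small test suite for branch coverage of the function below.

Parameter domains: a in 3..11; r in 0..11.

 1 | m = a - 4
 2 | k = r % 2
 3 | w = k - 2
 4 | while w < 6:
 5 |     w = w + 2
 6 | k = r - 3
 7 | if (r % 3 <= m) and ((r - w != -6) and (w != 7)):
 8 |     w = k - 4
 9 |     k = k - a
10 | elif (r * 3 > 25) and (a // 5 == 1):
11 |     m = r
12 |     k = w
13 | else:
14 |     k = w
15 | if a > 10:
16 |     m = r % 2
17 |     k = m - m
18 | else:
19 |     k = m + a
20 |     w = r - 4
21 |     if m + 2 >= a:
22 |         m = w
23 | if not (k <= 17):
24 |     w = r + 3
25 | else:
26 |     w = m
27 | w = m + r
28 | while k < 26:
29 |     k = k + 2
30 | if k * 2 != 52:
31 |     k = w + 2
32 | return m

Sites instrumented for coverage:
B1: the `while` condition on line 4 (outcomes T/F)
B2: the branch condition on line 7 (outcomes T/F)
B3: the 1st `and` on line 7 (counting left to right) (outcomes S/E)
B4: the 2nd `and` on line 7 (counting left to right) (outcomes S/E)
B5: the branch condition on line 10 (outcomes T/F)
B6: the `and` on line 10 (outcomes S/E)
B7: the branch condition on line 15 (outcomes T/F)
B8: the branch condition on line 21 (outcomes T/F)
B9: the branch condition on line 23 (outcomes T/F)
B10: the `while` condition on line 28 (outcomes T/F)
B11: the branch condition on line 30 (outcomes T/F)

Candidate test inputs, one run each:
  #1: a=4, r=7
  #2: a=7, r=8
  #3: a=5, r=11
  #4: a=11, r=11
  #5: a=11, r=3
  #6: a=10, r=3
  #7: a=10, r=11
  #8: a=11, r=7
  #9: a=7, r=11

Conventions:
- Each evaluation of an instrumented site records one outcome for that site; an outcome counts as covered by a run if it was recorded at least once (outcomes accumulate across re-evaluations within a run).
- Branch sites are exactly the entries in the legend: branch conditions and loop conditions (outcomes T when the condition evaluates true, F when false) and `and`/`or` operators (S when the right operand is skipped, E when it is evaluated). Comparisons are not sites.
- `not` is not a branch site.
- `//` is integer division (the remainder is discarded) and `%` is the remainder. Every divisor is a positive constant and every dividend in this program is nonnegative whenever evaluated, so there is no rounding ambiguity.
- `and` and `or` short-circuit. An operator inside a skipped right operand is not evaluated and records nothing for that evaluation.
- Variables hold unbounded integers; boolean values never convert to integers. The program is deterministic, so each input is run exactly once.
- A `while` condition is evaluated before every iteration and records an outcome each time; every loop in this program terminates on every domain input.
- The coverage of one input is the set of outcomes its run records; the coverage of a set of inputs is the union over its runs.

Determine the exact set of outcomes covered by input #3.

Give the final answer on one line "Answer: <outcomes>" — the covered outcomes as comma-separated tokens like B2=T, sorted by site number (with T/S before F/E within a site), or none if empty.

Event log for input #3 (a=5, r=11):
  B1->T, B1->T, B1->T, B1->T, B1->F, B3->S, B2->F, B6->E, B5->T, B7->F
  B8->T, B9->F, B10->T, B10->T, B10->T, B10->T, B10->T, B10->F, B11->F
distinct outcomes covered: B1=T, B1=F, B2=F, B3=S, B5=T, B6=E, B7=F, B8=T, B9=F, B10=T, B10=F, B11=F

Answer: B1=T, B1=F, B2=F, B3=S, B5=T, B6=E, B7=F, B8=T, B9=F, B10=T, B10=F, B11=F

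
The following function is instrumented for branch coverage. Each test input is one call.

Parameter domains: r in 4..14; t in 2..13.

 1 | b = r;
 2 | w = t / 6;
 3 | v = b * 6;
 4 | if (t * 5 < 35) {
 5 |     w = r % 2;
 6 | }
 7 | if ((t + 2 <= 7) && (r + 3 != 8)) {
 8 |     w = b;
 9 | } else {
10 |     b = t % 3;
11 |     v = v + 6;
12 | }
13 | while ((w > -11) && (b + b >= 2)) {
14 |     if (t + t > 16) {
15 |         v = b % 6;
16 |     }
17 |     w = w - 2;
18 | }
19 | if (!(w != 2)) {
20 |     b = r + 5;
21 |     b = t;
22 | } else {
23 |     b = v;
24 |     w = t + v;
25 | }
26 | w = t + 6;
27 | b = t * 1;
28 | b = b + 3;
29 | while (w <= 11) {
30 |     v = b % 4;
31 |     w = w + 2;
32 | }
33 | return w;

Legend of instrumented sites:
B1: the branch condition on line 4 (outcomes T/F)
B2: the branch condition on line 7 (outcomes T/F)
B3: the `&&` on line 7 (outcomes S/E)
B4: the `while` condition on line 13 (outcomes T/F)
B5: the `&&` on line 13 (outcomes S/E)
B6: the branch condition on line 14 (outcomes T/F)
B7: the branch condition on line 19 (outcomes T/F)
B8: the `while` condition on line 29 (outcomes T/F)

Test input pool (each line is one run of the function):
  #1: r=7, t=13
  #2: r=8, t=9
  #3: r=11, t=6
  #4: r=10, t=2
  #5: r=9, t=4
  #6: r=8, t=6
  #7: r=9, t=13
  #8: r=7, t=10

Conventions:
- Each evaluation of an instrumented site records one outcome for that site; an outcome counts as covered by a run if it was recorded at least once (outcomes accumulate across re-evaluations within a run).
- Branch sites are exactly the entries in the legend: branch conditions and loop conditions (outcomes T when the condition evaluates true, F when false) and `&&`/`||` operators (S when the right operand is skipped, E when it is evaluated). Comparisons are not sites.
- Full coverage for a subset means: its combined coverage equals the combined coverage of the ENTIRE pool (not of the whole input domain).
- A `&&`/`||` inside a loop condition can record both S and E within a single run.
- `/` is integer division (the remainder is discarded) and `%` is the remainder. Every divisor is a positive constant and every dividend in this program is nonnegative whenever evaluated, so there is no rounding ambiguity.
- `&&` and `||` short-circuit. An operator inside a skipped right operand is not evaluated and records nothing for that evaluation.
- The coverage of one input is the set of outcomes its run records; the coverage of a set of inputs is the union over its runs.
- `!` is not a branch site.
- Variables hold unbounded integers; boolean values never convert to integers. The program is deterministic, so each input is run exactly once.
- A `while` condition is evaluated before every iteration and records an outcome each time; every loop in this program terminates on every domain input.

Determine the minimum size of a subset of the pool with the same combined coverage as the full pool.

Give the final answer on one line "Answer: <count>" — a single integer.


input #1 (r=7, t=13): events B1->F, B3->S, B2->F, B5->E, B4->T, B6->T, B5->E, B4->T, B6->T, B5->E, B4->T, B6->T, B5->E, B4->T, ...; covers B1=F, B2=F, B3=S, B4=T, B4=F, B5=S, B5=E, B6=T, B7=F, B8=F
input #2 (r=8, t=9): events B1->F, B3->S, B2->F, B5->E, B4->F, B7->F, B8->F; covers B1=F, B2=F, B3=S, B4=F, B5=E, B7=F, B8=F
input #3 (r=11, t=6): events B1->T, B3->S, B2->F, B5->E, B4->F, B7->F, B8->F; covers B1=T, B2=F, B3=S, B4=F, B5=E, B7=F, B8=F
input #4 (r=10, t=2): events B1->T, B3->E, B2->T, B5->E, B4->T, B6->F, B5->E, B4->T, B6->F, B5->E, B4->T, B6->F, B5->E, B4->T, ...; covers B1=T, B2=T, B3=E, B4=T, B4=F, B5=S, B5=E, B6=F, B7=F, B8=T, B8=F
input #5 (r=9, t=4): events B1->T, B3->E, B2->T, B5->E, B4->T, B6->F, B5->E, B4->T, B6->F, B5->E, B4->T, B6->F, B5->E, B4->T, ...; covers B1=T, B2=T, B3=E, B4=T, B4=F, B5=S, B5=E, B6=F, B7=F, B8=T, B8=F
input #6 (r=8, t=6): events B1->T, B3->S, B2->F, B5->E, B4->F, B7->F, B8->F; covers B1=T, B2=F, B3=S, B4=F, B5=E, B7=F, B8=F
input #7 (r=9, t=13): events B1->F, B3->S, B2->F, B5->E, B4->T, B6->T, B5->E, B4->T, B6->T, B5->E, B4->T, B6->T, B5->E, B4->T, ...; covers B1=F, B2=F, B3=S, B4=T, B4=F, B5=S, B5=E, B6=T, B7=F, B8=F
input #8 (r=7, t=10): events B1->F, B3->S, B2->F, B5->E, B4->T, B6->T, B5->E, B4->T, B6->T, B5->E, B4->T, B6->T, B5->E, B4->T, ...; covers B1=F, B2=F, B3=S, B4=T, B4=F, B5=S, B5=E, B6=T, B7=F, B8=F
union over all inputs: B1=T, B1=F, B2=T, B2=F, B3=S, B3=E, B4=T, B4=F, B5=S, B5=E, B6=T, B6=F, B7=F, B8=T, B8=F (15 outcomes)
no size-1 subset reaches all 15 outcomes (best union: 11/15)
size 2: inputs {1, 4} cover all 15 outcomes, and no lexicographically smaller subset of this size does
Answer: 2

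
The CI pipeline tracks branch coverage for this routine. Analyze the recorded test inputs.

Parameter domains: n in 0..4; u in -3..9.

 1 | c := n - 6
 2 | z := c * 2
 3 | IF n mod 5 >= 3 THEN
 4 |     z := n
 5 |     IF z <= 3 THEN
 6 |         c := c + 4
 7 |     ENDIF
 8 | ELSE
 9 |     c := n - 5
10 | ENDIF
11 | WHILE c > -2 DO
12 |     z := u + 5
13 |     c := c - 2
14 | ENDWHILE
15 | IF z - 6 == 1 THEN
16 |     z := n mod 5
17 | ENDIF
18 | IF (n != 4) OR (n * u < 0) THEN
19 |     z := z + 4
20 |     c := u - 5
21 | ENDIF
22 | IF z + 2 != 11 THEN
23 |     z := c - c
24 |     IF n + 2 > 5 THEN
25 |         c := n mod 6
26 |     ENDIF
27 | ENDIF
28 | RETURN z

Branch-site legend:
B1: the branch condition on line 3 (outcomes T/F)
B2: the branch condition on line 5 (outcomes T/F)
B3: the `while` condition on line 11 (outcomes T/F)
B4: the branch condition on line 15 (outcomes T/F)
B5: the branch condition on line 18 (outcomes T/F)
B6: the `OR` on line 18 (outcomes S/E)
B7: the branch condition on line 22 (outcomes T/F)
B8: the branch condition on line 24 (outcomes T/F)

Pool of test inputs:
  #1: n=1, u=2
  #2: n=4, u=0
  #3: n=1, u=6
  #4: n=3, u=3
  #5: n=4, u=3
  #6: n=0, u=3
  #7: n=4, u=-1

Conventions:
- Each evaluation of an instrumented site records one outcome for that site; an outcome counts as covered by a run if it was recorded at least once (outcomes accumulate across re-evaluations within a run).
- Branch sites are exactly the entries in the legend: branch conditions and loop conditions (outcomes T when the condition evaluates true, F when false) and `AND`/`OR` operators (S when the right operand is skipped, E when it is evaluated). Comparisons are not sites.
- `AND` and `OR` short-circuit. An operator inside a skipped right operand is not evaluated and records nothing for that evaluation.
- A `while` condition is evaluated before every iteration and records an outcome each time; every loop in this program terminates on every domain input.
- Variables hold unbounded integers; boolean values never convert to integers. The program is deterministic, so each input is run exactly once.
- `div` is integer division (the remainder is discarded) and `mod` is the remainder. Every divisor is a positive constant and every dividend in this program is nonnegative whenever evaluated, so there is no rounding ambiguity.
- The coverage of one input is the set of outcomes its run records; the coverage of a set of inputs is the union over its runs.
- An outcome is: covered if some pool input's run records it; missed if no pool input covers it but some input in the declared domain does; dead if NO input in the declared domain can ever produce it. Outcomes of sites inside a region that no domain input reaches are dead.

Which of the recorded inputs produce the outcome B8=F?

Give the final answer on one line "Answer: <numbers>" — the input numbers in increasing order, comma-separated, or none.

input #1 (n=1, u=2): produces B8=F
input #2 (n=4, u=0): does not produce B8=F
input #3 (n=1, u=6): produces B8=F
input #4 (n=3, u=3): produces B8=F
input #5 (n=4, u=3): does not produce B8=F
input #6 (n=0, u=3): produces B8=F
input #7 (n=4, u=-1): does not produce B8=F

Answer: 1, 3, 4, 6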